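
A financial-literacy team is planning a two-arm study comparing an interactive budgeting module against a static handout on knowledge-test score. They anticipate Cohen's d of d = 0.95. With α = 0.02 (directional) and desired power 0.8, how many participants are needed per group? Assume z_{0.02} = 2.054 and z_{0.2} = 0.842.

For two independent groups with equal n: n = 2·((z_{α} + z_β) / d)².
z_{α} + z_β = 2.054 + 0.842 = 2.896.
n = 2 × (2.896 / 0.95)² = 2 × 3.048² = 2 × 9.29 = 18.6.
Round up to the next whole participant.

n = 19 per group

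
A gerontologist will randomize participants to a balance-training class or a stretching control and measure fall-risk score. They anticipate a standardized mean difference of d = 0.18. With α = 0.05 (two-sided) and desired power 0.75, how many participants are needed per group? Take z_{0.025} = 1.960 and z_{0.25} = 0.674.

n = 429 per group

For two independent groups with equal n: n = 2·((z_{α/2} + z_β) / d)².
z_{α/2} + z_β = 1.960 + 0.674 = 2.634.
n = 2 × (2.634 / 0.18)² = 2 × 14.633² = 2 × 214.13 = 428.3.
Round up to the next whole participant.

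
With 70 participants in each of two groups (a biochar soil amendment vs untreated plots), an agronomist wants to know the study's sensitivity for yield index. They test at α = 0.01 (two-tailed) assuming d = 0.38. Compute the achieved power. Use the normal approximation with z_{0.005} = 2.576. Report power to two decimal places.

power ≈ 0.37

For two equal groups, power = Φ(d·√(n/2) − z_{α/2}).
d·√(n/2) = 0.38 × √(70/2) = 0.38 × 5.916 = 2.248.
z_β = 2.248 − 2.576 = -0.328.
Power = Φ(-0.328) = 0.371.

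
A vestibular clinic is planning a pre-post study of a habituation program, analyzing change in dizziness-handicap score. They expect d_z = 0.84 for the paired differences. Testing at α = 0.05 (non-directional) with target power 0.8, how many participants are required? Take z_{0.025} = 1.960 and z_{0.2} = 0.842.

n = 12 pairs

For a paired (one-sample on differences) test: n = ((z_{α/2} + z_β) / d)².
z_{α/2} + z_β = 1.960 + 0.842 = 2.802.
n = (2.802 / 0.84)² = 3.336² = 11.13.
Round up.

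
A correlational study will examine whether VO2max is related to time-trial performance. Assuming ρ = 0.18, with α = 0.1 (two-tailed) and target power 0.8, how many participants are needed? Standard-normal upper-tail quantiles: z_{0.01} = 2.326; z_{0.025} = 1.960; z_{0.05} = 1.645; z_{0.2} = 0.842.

n = 190

Fisher's z: C = ½·ln((1+r)/(1−r)) = ½·ln(1.4390) = 0.1820.
n = ((z_{α/2} + z_β)/C)² + 3.
(1.645 + 0.842) / 0.1820 = 2.487 / 0.1820 = 13.665.
n = 13.665² + 3 = 186.73 + 3 = 189.7.
Round up.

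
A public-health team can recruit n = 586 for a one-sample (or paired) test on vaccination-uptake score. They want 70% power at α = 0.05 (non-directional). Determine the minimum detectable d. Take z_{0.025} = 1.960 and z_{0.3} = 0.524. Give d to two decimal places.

For a single sample (or paired design) of n = 586: d_min = (z_{α/2} + z_β)/√n.
z-sum = 1.960 + 0.524 = 2.484.
d_min = 2.484 / √586 = 2.484 / 24.207 = 0.103.

d_min ≈ 0.10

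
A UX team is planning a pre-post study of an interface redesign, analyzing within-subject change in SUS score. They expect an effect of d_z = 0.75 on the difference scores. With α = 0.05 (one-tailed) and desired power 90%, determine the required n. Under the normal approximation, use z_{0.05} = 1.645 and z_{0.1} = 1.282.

n = 16 pairs

For a paired (one-sample on differences) test: n = ((z_{α} + z_β) / d)².
z_{α} + z_β = 1.645 + 1.282 = 2.927.
n = (2.927 / 0.75)² = 3.903² = 15.23.
Round up.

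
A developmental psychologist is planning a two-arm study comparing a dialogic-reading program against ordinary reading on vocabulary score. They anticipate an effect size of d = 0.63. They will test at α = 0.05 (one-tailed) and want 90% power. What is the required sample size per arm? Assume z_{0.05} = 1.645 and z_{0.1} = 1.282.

For two independent groups with equal n: n = 2·((z_{α} + z_β) / d)².
z_{α} + z_β = 1.645 + 1.282 = 2.927.
n = 2 × (2.927 / 0.63)² = 2 × 4.646² = 2 × 21.59 = 43.2.
Round up to the next whole participant.

n = 44 per group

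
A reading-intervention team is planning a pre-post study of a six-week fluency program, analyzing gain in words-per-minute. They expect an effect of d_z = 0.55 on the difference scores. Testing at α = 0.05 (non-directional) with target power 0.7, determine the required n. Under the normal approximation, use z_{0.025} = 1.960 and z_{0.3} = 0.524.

For a paired (one-sample on differences) test: n = ((z_{α/2} + z_β) / d)².
z_{α/2} + z_β = 1.960 + 0.524 = 2.484.
n = (2.484 / 0.55)² = 4.516² = 20.40.
Round up.

n = 21 pairs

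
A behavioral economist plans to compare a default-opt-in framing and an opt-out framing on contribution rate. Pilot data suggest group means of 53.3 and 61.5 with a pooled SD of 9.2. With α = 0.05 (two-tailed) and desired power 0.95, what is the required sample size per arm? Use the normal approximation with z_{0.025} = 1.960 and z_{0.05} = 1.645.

Cohen's d = |M₁ − M₂| / SD_pooled = |53.3 − 61.5| / 9.2 = 8.2 / 9.2 = 0.891.
For two independent groups with equal n: n = 2·((z_{α/2} + z_β) / d)².
z_{α/2} + z_β = 1.960 + 1.645 = 3.605.
n = 2 × (3.605 / 0.891)² = 2 × 4.046² = 2 × 16.37 = 32.7.
Round up to the next whole participant.

n = 33 per group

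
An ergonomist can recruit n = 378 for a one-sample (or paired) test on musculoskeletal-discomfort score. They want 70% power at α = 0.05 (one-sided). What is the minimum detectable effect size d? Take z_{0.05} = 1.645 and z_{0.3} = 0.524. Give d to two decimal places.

d_min ≈ 0.11

For a single sample (or paired design) of n = 378: d_min = (z_{α} + z_β)/√n.
z-sum = 1.645 + 0.524 = 2.169.
d_min = 2.169 / √378 = 2.169 / 19.442 = 0.112.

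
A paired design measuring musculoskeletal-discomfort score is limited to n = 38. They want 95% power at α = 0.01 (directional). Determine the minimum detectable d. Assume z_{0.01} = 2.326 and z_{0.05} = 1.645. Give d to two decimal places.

d_min ≈ 0.64

For a single sample (or paired design) of n = 38: d_min = (z_{α} + z_β)/√n.
z-sum = 2.326 + 1.645 = 3.971.
d_min = 3.971 / √38 = 3.971 / 6.164 = 0.644.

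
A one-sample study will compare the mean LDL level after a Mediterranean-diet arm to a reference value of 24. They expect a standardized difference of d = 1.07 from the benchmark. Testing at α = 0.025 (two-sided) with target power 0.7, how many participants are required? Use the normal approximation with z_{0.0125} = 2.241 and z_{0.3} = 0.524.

n = 7

For a one-sample test: n = ((z_{α/2} + z_β) / d)².
z_{α/2} + z_β = 2.241 + 0.524 = 2.765.
n = (2.765 / 1.07)² = 2.584² = 6.68.
Round up.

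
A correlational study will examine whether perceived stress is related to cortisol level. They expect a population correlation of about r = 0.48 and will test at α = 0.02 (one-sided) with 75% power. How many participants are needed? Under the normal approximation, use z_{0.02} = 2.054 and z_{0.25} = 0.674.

Fisher's z: C = ½·ln((1+r)/(1−r)) = ½·ln(2.8462) = 0.5230.
n = ((z_{α} + z_β)/C)² + 3.
(2.054 + 0.674) / 0.5230 = 2.728 / 0.5230 = 5.216.
n = 5.216² + 3 = 27.21 + 3 = 30.2.
Round up.

n = 31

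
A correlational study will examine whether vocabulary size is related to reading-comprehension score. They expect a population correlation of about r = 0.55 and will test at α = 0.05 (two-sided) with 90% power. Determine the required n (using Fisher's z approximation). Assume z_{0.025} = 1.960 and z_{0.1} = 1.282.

n = 31

Fisher's z: C = ½·ln((1+r)/(1−r)) = ½·ln(3.4444) = 0.6184.
n = ((z_{α/2} + z_β)/C)² + 3.
(1.960 + 1.282) / 0.6184 = 3.242 / 0.6184 = 5.243.
n = 5.243² + 3 = 27.48 + 3 = 30.5.
Round up.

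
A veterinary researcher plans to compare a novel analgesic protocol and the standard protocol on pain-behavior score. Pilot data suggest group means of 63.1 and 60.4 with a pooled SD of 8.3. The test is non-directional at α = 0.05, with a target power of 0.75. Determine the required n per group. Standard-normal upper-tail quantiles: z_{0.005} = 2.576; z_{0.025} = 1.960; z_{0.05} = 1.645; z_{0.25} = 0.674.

n = 132 per group

Cohen's d = |M₁ − M₂| / SD_pooled = |63.1 − 60.4| / 8.3 = 2.7 / 8.3 = 0.325.
For two independent groups with equal n: n = 2·((z_{α/2} + z_β) / d)².
z_{α/2} + z_β = 1.960 + 0.674 = 2.634.
n = 2 × (2.634 / 0.325)² = 2 × 8.105² = 2 × 65.68 = 131.4.
Round up to the next whole participant.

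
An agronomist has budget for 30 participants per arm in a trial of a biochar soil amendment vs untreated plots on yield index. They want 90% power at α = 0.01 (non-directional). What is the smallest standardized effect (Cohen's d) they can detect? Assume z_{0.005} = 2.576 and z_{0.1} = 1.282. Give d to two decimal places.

For two independent groups of n = 30 each: d_min = (z_{α/2} + z_β)·√(2/n).
z-sum = 2.576 + 1.282 = 3.858.
d_min = 3.858 × √(2/30) = 3.858 × 0.2582 = 0.996.

d_min ≈ 1.00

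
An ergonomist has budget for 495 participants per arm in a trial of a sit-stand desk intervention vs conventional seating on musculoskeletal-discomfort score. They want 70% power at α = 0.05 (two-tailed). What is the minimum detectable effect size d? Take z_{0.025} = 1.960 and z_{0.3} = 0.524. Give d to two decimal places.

d_min ≈ 0.16

For two independent groups of n = 495 each: d_min = (z_{α/2} + z_β)·√(2/n).
z-sum = 1.960 + 0.524 = 2.484.
d_min = 2.484 × √(2/495) = 2.484 × 0.0636 = 0.158.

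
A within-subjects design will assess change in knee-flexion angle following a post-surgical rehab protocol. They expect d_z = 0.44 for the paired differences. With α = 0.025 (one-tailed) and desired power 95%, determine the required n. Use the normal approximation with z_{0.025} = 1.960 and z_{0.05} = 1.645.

n = 68 pairs

For a paired (one-sample on differences) test: n = ((z_{α} + z_β) / d)².
z_{α} + z_β = 1.960 + 1.645 = 3.605.
n = (3.605 / 0.44)² = 8.193² = 67.13.
Round up.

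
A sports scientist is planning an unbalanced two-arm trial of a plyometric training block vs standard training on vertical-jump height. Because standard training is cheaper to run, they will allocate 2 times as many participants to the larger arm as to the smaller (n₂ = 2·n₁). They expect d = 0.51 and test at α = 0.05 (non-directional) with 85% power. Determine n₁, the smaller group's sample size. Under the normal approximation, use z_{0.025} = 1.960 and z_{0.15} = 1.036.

n₁ = 52

With allocation ratio k = n₂/n₁ = 2, Var(x̄₁−x̄₂) = σ²(1/n₁ + 1/(k·n₁)) = σ²·(k+1)/(k·n₁).
So n₁ = (1 + 1/k)·((z_{α/2} + z_β)/d)² = 1.500 × (2.996/0.51)².
n₁ = 1.500 × 34.51 = 51.8.
Round up: n₁ = 52, giving n₂ = 2 × 52 = 104.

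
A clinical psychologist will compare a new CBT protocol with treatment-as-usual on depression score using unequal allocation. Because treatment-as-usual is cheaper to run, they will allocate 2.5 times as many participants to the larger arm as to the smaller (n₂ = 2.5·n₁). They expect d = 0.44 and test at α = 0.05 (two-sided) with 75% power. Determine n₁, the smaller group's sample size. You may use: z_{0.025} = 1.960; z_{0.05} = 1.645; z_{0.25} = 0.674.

n₁ = 51

With allocation ratio k = n₂/n₁ = 2.5, Var(x̄₁−x̄₂) = σ²(1/n₁ + 1/(k·n₁)) = σ²·(k+1)/(k·n₁).
So n₁ = (1 + 1/k)·((z_{α/2} + z_β)/d)² = 1.400 × (2.634/0.44)².
n₁ = 1.400 × 35.84 = 50.2.
Round up: n₁ = 51, giving n₂ = ⌈2.5 × 51⌉ = ⌈127.5⌉ = 128.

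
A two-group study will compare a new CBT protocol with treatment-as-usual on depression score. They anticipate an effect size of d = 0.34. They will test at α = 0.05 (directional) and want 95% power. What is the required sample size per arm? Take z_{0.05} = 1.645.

n = 188 per group

For two independent groups with equal n: n = 2·((z_{α} + z_β) / d)².
z_{α} + z_β = 1.645 + 1.645 = 3.290.
n = 2 × (3.290 / 0.34)² = 2 × 9.676² = 2 × 93.63 = 187.3.
Round up to the next whole participant.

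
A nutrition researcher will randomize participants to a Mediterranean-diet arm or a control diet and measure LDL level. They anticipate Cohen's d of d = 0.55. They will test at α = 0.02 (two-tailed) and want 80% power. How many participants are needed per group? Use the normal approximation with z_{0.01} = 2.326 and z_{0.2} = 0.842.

n = 67 per group

For two independent groups with equal n: n = 2·((z_{α/2} + z_β) / d)².
z_{α/2} + z_β = 2.326 + 0.842 = 3.168.
n = 2 × (3.168 / 0.55)² = 2 × 5.760² = 2 × 33.18 = 66.4.
Round up to the next whole participant.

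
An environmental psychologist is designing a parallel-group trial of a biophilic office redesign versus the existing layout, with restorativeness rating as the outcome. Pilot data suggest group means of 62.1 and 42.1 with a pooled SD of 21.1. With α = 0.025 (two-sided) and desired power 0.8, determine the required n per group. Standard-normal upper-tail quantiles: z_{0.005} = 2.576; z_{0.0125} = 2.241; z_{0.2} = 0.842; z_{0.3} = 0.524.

Cohen's d = |M₁ − M₂| / SD_pooled = |62.1 − 42.1| / 21.1 = 20.0 / 21.1 = 0.948.
For two independent groups with equal n: n = 2·((z_{α/2} + z_β) / d)².
z_{α/2} + z_β = 2.241 + 0.842 = 3.083.
n = 2 × (3.083 / 0.948)² = 2 × 3.252² = 2 × 10.58 = 21.2.
Round up to the next whole participant.

n = 22 per group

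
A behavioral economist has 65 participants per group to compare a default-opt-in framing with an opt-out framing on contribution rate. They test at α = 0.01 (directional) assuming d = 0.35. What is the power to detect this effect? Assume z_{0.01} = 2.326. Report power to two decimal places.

For two equal groups, power = Φ(d·√(n/2) − z_{α}).
d·√(n/2) = 0.35 × √(65/2) = 0.35 × 5.701 = 1.995.
z_β = 1.995 − 2.326 = -0.331.
Power = Φ(-0.331) = 0.370.

power ≈ 0.37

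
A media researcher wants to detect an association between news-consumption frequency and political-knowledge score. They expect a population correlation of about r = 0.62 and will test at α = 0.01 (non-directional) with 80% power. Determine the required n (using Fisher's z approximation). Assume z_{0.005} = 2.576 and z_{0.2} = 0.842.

n = 26

Fisher's z: C = ½·ln((1+r)/(1−r)) = ½·ln(4.2632) = 0.7250.
n = ((z_{α/2} + z_β)/C)² + 3.
(2.576 + 0.842) / 0.7250 = 3.418 / 0.7250 = 4.714.
n = 4.714² + 3 = 22.23 + 3 = 25.2.
Round up.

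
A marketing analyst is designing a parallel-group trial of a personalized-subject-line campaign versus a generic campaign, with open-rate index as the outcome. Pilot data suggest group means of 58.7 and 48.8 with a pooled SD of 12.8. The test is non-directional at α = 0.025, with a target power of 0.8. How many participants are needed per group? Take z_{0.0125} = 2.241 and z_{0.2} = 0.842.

n = 32 per group

Cohen's d = |M₁ − M₂| / SD_pooled = |58.7 − 48.8| / 12.8 = 9.9 / 12.8 = 0.773.
For two independent groups with equal n: n = 2·((z_{α/2} + z_β) / d)².
z_{α/2} + z_β = 2.241 + 0.842 = 3.083.
n = 2 × (3.083 / 0.773)² = 2 × 3.988² = 2 × 15.91 = 31.8.
Round up to the next whole participant.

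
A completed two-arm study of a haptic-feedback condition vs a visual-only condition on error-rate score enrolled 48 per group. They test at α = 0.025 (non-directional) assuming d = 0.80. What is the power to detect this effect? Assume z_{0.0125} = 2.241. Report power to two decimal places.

For two equal groups, power = Φ(d·√(n/2) − z_{α/2}).
d·√(n/2) = 0.80 × √(48/2) = 0.80 × 4.899 = 3.919.
z_β = 3.919 − 2.241 = 1.678.
Power = Φ(1.678) = 0.953.

power ≈ 0.95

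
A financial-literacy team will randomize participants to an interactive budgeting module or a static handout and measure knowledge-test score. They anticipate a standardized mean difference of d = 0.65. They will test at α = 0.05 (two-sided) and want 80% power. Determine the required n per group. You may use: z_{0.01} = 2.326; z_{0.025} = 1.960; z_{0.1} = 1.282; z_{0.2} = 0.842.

n = 38 per group

For two independent groups with equal n: n = 2·((z_{α/2} + z_β) / d)².
z_{α/2} + z_β = 1.960 + 0.842 = 2.802.
n = 2 × (2.802 / 0.65)² = 2 × 4.311² = 2 × 18.58 = 37.2.
Round up to the next whole participant.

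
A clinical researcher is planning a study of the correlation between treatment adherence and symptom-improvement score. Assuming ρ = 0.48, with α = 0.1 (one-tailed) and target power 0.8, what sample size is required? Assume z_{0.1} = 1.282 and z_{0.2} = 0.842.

n = 20

Fisher's z: C = ½·ln((1+r)/(1−r)) = ½·ln(2.8462) = 0.5230.
n = ((z_{α} + z_β)/C)² + 3.
(1.282 + 0.842) / 0.5230 = 2.124 / 0.5230 = 4.061.
n = 4.061² + 3 = 16.49 + 3 = 19.5.
Round up.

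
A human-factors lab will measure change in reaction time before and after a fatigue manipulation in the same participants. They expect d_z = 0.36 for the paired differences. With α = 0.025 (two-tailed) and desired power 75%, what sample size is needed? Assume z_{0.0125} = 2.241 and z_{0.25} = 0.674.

For a paired (one-sample on differences) test: n = ((z_{α/2} + z_β) / d)².
z_{α/2} + z_β = 2.241 + 0.674 = 2.915.
n = (2.915 / 0.36)² = 8.097² = 65.57.
Round up.

n = 66 pairs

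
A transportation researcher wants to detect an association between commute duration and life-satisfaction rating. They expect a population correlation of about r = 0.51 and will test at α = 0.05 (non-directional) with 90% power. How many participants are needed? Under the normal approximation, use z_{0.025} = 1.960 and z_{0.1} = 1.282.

n = 37

Fisher's z: C = ½·ln((1+r)/(1−r)) = ½·ln(3.0816) = 0.5627.
n = ((z_{α/2} + z_β)/C)² + 3.
(1.960 + 1.282) / 0.5627 = 3.242 / 0.5627 = 5.762.
n = 5.762² + 3 = 33.19 + 3 = 36.2.
Round up.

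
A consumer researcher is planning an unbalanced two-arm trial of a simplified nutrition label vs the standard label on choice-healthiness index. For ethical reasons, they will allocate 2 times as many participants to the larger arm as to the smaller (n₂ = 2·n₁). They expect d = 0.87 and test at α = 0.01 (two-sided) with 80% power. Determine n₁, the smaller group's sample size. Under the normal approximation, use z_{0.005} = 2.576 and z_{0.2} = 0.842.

With allocation ratio k = n₂/n₁ = 2, Var(x̄₁−x̄₂) = σ²(1/n₁ + 1/(k·n₁)) = σ²·(k+1)/(k·n₁).
So n₁ = (1 + 1/k)·((z_{α/2} + z_β)/d)² = 1.500 × (3.418/0.87)².
n₁ = 1.500 × 15.43 = 23.2.
Round up: n₁ = 24, giving n₂ = 2 × 24 = 48.

n₁ = 24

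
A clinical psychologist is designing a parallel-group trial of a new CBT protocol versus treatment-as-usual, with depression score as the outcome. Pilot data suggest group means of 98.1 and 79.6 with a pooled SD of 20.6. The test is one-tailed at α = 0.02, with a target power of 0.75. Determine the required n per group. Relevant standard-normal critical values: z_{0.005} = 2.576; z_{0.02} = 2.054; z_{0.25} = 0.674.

n = 19 per group

Cohen's d = |M₁ − M₂| / SD_pooled = |98.1 − 79.6| / 20.6 = 18.5 / 20.6 = 0.898.
For two independent groups with equal n: n = 2·((z_{α} + z_β) / d)².
z_{α} + z_β = 2.054 + 0.674 = 2.728.
n = 2 × (2.728 / 0.898)² = 2 × 3.038² = 2 × 9.23 = 18.5.
Round up to the next whole participant.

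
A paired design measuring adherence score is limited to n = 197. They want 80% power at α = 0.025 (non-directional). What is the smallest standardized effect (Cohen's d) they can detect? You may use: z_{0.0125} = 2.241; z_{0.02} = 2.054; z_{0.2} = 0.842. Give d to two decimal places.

For a single sample (or paired design) of n = 197: d_min = (z_{α/2} + z_β)/√n.
z-sum = 2.241 + 0.842 = 3.083.
d_min = 3.083 / √197 = 3.083 / 14.036 = 0.220.

d_min ≈ 0.22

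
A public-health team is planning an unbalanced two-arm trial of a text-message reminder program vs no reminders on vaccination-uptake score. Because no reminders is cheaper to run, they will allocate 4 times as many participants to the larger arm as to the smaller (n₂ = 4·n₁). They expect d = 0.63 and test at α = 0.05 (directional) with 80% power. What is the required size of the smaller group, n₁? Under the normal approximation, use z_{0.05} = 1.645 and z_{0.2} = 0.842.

With allocation ratio k = n₂/n₁ = 4, Var(x̄₁−x̄₂) = σ²(1/n₁ + 1/(k·n₁)) = σ²·(k+1)/(k·n₁).
So n₁ = (1 + 1/k)·((z_{α} + z_β)/d)² = 1.250 × (2.487/0.63)².
n₁ = 1.250 × 15.58 = 19.5.
Round up: n₁ = 20, giving n₂ = 4 × 20 = 80.

n₁ = 20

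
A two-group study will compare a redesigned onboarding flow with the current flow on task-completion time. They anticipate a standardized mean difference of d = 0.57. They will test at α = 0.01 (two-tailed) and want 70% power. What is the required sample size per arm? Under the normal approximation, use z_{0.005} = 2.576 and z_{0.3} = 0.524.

n = 60 per group

For two independent groups with equal n: n = 2·((z_{α/2} + z_β) / d)².
z_{α/2} + z_β = 2.576 + 0.524 = 3.100.
n = 2 × (3.100 / 0.57)² = 2 × 5.439² = 2 × 29.58 = 59.2.
Round up to the next whole participant.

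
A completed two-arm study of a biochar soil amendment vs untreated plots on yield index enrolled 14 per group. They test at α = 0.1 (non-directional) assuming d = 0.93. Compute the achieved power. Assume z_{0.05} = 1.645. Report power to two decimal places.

power ≈ 0.79

For two equal groups, power = Φ(d·√(n/2) − z_{α/2}).
d·√(n/2) = 0.93 × √(14/2) = 0.93 × 2.646 = 2.461.
z_β = 2.461 − 1.645 = 0.816.
Power = Φ(0.816) = 0.793.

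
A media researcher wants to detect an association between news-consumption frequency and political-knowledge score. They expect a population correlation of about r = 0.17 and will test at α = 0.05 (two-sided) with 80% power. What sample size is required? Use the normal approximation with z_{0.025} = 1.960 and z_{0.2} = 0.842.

n = 270

Fisher's z: C = ½·ln((1+r)/(1−r)) = ½·ln(1.4096) = 0.1717.
n = ((z_{α/2} + z_β)/C)² + 3.
(1.960 + 0.842) / 0.1717 = 2.802 / 0.1717 = 16.319.
n = 16.319² + 3 = 266.32 + 3 = 269.3.
Round up.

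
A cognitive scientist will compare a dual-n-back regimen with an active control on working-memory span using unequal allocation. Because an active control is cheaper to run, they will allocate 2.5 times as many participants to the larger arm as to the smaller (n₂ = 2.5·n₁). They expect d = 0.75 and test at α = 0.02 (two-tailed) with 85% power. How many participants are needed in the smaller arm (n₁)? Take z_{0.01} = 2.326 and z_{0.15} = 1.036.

n₁ = 29

With allocation ratio k = n₂/n₁ = 2.5, Var(x̄₁−x̄₂) = σ²(1/n₁ + 1/(k·n₁)) = σ²·(k+1)/(k·n₁).
So n₁ = (1 + 1/k)·((z_{α/2} + z_β)/d)² = 1.400 × (3.362/0.75)².
n₁ = 1.400 × 20.09 = 28.1.
Round up: n₁ = 29, giving n₂ = ⌈2.5 × 29⌉ = ⌈72.5⌉ = 73.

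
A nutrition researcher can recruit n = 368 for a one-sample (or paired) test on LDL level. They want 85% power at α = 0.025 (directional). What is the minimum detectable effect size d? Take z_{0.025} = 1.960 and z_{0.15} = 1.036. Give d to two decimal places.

d_min ≈ 0.16

For a single sample (or paired design) of n = 368: d_min = (z_{α} + z_β)/√n.
z-sum = 1.960 + 1.036 = 2.996.
d_min = 2.996 / √368 = 2.996 / 19.183 = 0.156.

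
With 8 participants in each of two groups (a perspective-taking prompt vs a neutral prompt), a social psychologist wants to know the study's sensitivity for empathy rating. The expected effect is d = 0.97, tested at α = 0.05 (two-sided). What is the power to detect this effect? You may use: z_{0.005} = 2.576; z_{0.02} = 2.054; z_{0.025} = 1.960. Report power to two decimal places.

For two equal groups, power = Φ(d·√(n/2) − z_{α/2}).
d·√(n/2) = 0.97 × √(8/2) = 0.97 × 2.000 = 1.940.
z_β = 1.940 − 1.960 = -0.020.
Power = Φ(-0.020) = 0.492.

power ≈ 0.49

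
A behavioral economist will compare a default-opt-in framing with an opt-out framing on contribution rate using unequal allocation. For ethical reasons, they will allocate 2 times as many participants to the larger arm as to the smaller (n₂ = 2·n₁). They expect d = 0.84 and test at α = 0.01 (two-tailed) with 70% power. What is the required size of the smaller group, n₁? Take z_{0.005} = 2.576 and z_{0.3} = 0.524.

n₁ = 21

With allocation ratio k = n₂/n₁ = 2, Var(x̄₁−x̄₂) = σ²(1/n₁ + 1/(k·n₁)) = σ²·(k+1)/(k·n₁).
So n₁ = (1 + 1/k)·((z_{α/2} + z_β)/d)² = 1.500 × (3.100/0.84)².
n₁ = 1.500 × 13.62 = 20.4.
Round up: n₁ = 21, giving n₂ = 2 × 21 = 42.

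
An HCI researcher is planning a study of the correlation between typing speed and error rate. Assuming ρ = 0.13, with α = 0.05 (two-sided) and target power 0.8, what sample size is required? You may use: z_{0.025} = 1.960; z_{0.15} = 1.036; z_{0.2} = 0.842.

Fisher's z: C = ½·ln((1+r)/(1−r)) = ½·ln(1.2989) = 0.1307.
n = ((z_{α/2} + z_β)/C)² + 3.
(1.960 + 0.842) / 0.1307 = 2.802 / 0.1307 = 21.438.
n = 21.438² + 3 = 459.61 + 3 = 462.6.
Round up.

n = 463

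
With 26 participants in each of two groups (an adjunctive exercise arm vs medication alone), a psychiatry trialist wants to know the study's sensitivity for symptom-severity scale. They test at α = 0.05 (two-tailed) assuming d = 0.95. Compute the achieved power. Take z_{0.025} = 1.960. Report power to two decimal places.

power ≈ 0.93

For two equal groups, power = Φ(d·√(n/2) − z_{α/2}).
d·√(n/2) = 0.95 × √(26/2) = 0.95 × 3.606 = 3.425.
z_β = 3.425 − 1.960 = 1.465.
Power = Φ(1.465) = 0.929.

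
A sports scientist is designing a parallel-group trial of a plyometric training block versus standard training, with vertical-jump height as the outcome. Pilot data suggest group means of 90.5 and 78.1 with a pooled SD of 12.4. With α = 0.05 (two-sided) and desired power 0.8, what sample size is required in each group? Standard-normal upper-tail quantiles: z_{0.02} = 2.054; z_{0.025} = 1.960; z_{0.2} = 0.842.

Cohen's d = |M₁ − M₂| / SD_pooled = |90.5 − 78.1| / 12.4 = 12.4 / 12.4 = 1.000.
For two independent groups with equal n: n = 2·((z_{α/2} + z_β) / d)².
z_{α/2} + z_β = 1.960 + 0.842 = 2.802.
n = 2 × (2.802 / 1.000)² = 2 × 2.802² = 2 × 7.85 = 15.7.
Round up to the next whole participant.

n = 16 per group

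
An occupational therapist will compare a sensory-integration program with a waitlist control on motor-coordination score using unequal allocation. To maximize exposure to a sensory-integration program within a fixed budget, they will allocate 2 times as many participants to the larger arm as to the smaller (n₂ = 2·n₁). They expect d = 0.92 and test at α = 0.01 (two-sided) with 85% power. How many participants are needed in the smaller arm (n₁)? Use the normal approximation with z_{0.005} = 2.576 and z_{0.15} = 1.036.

n₁ = 24

With allocation ratio k = n₂/n₁ = 2, Var(x̄₁−x̄₂) = σ²(1/n₁ + 1/(k·n₁)) = σ²·(k+1)/(k·n₁).
So n₁ = (1 + 1/k)·((z_{α/2} + z_β)/d)² = 1.500 × (3.612/0.92)².
n₁ = 1.500 × 15.41 = 23.1.
Round up: n₁ = 24, giving n₂ = 2 × 24 = 48.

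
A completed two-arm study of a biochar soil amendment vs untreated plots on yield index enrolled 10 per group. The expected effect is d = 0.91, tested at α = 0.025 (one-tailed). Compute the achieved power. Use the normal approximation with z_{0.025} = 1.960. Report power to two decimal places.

For two equal groups, power = Φ(d·√(n/2) − z_{α}).
d·√(n/2) = 0.91 × √(10/2) = 0.91 × 2.236 = 2.035.
z_β = 2.035 − 1.960 = 0.075.
Power = Φ(0.075) = 0.530.

power ≈ 0.53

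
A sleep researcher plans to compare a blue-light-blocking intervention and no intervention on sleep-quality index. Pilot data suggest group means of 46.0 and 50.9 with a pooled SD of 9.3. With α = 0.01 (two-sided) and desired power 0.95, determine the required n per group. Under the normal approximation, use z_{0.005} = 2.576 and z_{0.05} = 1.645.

Cohen's d = |M₁ − M₂| / SD_pooled = |46.0 − 50.9| / 9.3 = 4.9 / 9.3 = 0.527.
For two independent groups with equal n: n = 2·((z_{α/2} + z_β) / d)².
z_{α/2} + z_β = 2.576 + 1.645 = 4.221.
n = 2 × (4.221 / 0.527)² = 2 × 8.009² = 2 × 64.15 = 128.3.
Round up to the next whole participant.

n = 129 per group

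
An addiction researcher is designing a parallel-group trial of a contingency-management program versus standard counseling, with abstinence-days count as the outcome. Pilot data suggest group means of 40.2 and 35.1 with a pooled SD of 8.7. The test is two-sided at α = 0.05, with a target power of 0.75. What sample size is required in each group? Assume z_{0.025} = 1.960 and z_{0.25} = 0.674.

n = 41 per group

Cohen's d = |M₁ − M₂| / SD_pooled = |40.2 − 35.1| / 8.7 = 5.1 / 8.7 = 0.586.
For two independent groups with equal n: n = 2·((z_{α/2} + z_β) / d)².
z_{α/2} + z_β = 1.960 + 0.674 = 2.634.
n = 2 × (2.634 / 0.586)² = 2 × 4.495² = 2 × 20.20 = 40.4.
Round up to the next whole participant.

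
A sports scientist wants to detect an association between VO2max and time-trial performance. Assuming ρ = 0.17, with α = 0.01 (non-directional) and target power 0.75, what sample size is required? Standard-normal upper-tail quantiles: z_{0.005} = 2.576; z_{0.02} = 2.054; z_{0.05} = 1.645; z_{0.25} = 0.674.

Fisher's z: C = ½·ln((1+r)/(1−r)) = ½·ln(1.4096) = 0.1717.
n = ((z_{α/2} + z_β)/C)² + 3.
(2.576 + 0.674) / 0.1717 = 3.250 / 0.1717 = 18.928.
n = 18.928² + 3 = 358.28 + 3 = 361.3.
Round up.

n = 362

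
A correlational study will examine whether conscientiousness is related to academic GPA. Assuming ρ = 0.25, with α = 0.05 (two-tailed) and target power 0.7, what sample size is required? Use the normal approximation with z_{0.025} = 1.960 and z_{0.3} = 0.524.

n = 98

Fisher's z: C = ½·ln((1+r)/(1−r)) = ½·ln(1.6667) = 0.2554.
n = ((z_{α/2} + z_β)/C)² + 3.
(1.960 + 0.524) / 0.2554 = 2.484 / 0.2554 = 9.726.
n = 9.726² + 3 = 94.59 + 3 = 97.6.
Round up.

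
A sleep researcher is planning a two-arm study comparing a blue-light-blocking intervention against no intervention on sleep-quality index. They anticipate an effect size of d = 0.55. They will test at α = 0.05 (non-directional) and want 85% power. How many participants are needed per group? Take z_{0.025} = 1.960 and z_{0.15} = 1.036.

n = 60 per group

For two independent groups with equal n: n = 2·((z_{α/2} + z_β) / d)².
z_{α/2} + z_β = 1.960 + 1.036 = 2.996.
n = 2 × (2.996 / 0.55)² = 2 × 5.447² = 2 × 29.67 = 59.3.
Round up to the next whole participant.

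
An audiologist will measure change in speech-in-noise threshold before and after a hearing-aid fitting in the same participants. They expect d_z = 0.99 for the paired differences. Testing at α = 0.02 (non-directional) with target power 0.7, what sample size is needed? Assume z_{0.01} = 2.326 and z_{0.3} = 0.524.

For a paired (one-sample on differences) test: n = ((z_{α/2} + z_β) / d)².
z_{α/2} + z_β = 2.326 + 0.524 = 2.850.
n = (2.850 / 0.99)² = 2.879² = 8.29.
Round up.

n = 9 pairs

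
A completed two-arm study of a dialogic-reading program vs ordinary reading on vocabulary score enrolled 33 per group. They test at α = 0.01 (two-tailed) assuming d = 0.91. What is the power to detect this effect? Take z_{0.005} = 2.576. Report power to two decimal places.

power ≈ 0.87

For two equal groups, power = Φ(d·√(n/2) − z_{α/2}).
d·√(n/2) = 0.91 × √(33/2) = 0.91 × 4.062 = 3.696.
z_β = 3.696 − 2.576 = 1.120.
Power = Φ(1.120) = 0.869.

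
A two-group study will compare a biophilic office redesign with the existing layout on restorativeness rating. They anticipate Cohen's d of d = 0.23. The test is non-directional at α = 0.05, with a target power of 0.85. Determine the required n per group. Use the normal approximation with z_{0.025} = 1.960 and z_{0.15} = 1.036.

n = 340 per group

For two independent groups with equal n: n = 2·((z_{α/2} + z_β) / d)².
z_{α/2} + z_β = 1.960 + 1.036 = 2.996.
n = 2 × (2.996 / 0.23)² = 2 × 13.026² = 2 × 169.68 = 339.4.
Round up to the next whole participant.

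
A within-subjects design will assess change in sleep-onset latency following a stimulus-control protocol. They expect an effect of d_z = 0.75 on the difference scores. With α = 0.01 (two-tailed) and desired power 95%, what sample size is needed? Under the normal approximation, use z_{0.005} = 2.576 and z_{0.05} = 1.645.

n = 32 pairs

For a paired (one-sample on differences) test: n = ((z_{α/2} + z_β) / d)².
z_{α/2} + z_β = 2.576 + 1.645 = 4.221.
n = (4.221 / 0.75)² = 5.628² = 31.67.
Round up.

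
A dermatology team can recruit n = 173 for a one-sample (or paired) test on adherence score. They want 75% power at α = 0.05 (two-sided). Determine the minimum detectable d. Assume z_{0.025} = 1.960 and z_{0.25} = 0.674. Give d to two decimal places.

d_min ≈ 0.20

For a single sample (or paired design) of n = 173: d_min = (z_{α/2} + z_β)/√n.
z-sum = 1.960 + 0.674 = 2.634.
d_min = 2.634 / √173 = 2.634 / 13.153 = 0.200.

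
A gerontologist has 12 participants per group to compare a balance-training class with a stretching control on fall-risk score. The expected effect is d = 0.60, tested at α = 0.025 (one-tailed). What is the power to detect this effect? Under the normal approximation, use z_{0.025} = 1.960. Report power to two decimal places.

power ≈ 0.31

For two equal groups, power = Φ(d·√(n/2) − z_{α}).
d·√(n/2) = 0.60 × √(12/2) = 0.60 × 2.449 = 1.470.
z_β = 1.470 − 1.960 = -0.490.
Power = Φ(-0.490) = 0.312.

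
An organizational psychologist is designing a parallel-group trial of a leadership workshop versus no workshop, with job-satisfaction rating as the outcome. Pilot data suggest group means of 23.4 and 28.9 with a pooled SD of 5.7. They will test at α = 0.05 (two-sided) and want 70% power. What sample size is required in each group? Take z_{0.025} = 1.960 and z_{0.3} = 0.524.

n = 14 per group

Cohen's d = |M₁ − M₂| / SD_pooled = |23.4 − 28.9| / 5.7 = 5.5 / 5.7 = 0.965.
For two independent groups with equal n: n = 2·((z_{α/2} + z_β) / d)².
z_{α/2} + z_β = 1.960 + 0.524 = 2.484.
n = 2 × (2.484 / 0.965)² = 2 × 2.574² = 2 × 6.63 = 13.3.
Round up to the next whole participant.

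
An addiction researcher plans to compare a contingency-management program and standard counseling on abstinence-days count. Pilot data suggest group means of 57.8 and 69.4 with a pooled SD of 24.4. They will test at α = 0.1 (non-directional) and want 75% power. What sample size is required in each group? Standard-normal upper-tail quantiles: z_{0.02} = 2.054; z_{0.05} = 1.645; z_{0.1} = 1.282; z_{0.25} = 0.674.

Cohen's d = |M₁ − M₂| / SD_pooled = |57.8 − 69.4| / 24.4 = 11.6 / 24.4 = 0.475.
For two independent groups with equal n: n = 2·((z_{α/2} + z_β) / d)².
z_{α/2} + z_β = 1.645 + 0.674 = 2.319.
n = 2 × (2.319 / 0.475)² = 2 × 4.882² = 2 × 23.83 = 47.7.
Round up to the next whole participant.

n = 48 per group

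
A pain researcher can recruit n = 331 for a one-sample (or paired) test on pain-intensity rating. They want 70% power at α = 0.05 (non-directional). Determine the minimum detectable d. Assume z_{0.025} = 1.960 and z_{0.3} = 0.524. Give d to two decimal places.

d_min ≈ 0.14

For a single sample (or paired design) of n = 331: d_min = (z_{α/2} + z_β)/√n.
z-sum = 1.960 + 0.524 = 2.484.
d_min = 2.484 / √331 = 2.484 / 18.193 = 0.137.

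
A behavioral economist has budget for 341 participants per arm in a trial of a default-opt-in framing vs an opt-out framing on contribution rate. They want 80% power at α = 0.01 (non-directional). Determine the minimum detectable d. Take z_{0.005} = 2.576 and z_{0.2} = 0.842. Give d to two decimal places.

For two independent groups of n = 341 each: d_min = (z_{α/2} + z_β)·√(2/n).
z-sum = 2.576 + 0.842 = 3.418.
d_min = 3.418 × √(2/341) = 3.418 × 0.0766 = 0.262.

d_min ≈ 0.26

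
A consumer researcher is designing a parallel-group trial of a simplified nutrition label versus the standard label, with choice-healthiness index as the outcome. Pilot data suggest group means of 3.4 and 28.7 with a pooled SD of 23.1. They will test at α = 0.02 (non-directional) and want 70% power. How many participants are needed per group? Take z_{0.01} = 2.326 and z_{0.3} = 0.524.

n = 14 per group

Cohen's d = |M₁ − M₂| / SD_pooled = |3.4 − 28.7| / 23.1 = 25.3 / 23.1 = 1.095.
For two independent groups with equal n: n = 2·((z_{α/2} + z_β) / d)².
z_{α/2} + z_β = 2.326 + 0.524 = 2.850.
n = 2 × (2.850 / 1.095)² = 2 × 2.603² = 2 × 6.77 = 13.5.
Round up to the next whole participant.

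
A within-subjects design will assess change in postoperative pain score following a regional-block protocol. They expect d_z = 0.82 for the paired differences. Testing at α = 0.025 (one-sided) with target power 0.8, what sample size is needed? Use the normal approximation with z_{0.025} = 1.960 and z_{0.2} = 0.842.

n = 12 pairs

For a paired (one-sample on differences) test: n = ((z_{α} + z_β) / d)².
z_{α} + z_β = 1.960 + 0.842 = 2.802.
n = (2.802 / 0.82)² = 3.417² = 11.68.
Round up.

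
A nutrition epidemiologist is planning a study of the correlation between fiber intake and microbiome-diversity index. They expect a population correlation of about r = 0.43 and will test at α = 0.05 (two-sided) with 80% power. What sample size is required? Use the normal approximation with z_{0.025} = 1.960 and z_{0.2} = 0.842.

n = 41

Fisher's z: C = ½·ln((1+r)/(1−r)) = ½·ln(2.5088) = 0.4599.
n = ((z_{α/2} + z_β)/C)² + 3.
(1.960 + 0.842) / 0.4599 = 2.802 / 0.4599 = 6.093.
n = 6.093² + 3 = 37.12 + 3 = 40.1.
Round up.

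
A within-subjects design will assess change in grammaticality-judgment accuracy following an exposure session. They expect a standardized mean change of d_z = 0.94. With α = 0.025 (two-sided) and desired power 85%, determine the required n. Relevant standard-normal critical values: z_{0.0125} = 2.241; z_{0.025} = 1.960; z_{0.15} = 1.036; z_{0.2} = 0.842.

n = 13 pairs

For a paired (one-sample on differences) test: n = ((z_{α/2} + z_β) / d)².
z_{α/2} + z_β = 2.241 + 1.036 = 3.277.
n = (3.277 / 0.94)² = 3.486² = 12.15.
Round up.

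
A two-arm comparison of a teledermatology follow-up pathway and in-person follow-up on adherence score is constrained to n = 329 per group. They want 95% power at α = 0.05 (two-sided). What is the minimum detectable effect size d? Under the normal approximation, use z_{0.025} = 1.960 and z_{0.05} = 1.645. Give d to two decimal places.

d_min ≈ 0.28

For two independent groups of n = 329 each: d_min = (z_{α/2} + z_β)·√(2/n).
z-sum = 1.960 + 1.645 = 3.605.
d_min = 3.605 × √(2/329) = 3.605 × 0.0780 = 0.281.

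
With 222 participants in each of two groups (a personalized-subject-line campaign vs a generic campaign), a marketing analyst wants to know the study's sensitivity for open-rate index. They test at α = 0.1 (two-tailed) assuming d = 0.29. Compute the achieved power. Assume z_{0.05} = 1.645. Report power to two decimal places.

For two equal groups, power = Φ(d·√(n/2) − z_{α/2}).
d·√(n/2) = 0.29 × √(222/2) = 0.29 × 10.536 = 3.055.
z_β = 3.055 − 1.645 = 1.410.
Power = Φ(1.410) = 0.921.

power ≈ 0.92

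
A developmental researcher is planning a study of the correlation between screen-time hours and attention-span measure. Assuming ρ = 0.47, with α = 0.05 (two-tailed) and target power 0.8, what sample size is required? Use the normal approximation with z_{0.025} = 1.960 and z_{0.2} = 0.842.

Fisher's z: C = ½·ln((1+r)/(1−r)) = ½·ln(2.7736) = 0.5101.
n = ((z_{α/2} + z_β)/C)² + 3.
(1.960 + 0.842) / 0.5101 = 2.802 / 0.5101 = 5.493.
n = 5.493² + 3 = 30.17 + 3 = 33.2.
Round up.

n = 34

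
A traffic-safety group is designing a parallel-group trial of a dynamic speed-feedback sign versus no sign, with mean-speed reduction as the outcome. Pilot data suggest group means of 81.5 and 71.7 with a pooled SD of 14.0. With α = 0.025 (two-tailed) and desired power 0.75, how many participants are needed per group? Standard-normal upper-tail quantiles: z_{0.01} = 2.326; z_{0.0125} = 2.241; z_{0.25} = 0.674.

n = 35 per group

Cohen's d = |M₁ − M₂| / SD_pooled = |81.5 − 71.7| / 14.0 = 9.8 / 14.0 = 0.700.
For two independent groups with equal n: n = 2·((z_{α/2} + z_β) / d)².
z_{α/2} + z_β = 2.241 + 0.674 = 2.915.
n = 2 × (2.915 / 0.700)² = 2 × 4.164² = 2 × 17.34 = 34.7.
Round up to the next whole participant.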